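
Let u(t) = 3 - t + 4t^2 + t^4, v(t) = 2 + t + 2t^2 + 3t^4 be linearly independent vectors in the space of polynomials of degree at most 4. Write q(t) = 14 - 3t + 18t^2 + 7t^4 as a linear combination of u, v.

q = 4u + v

Work in coordinates with respect to the standard basis {1, t, …, t^4}.
Since u, v are independent, the coefficients expressing q are uniquely determined by a linear system.
Back-substitution yields (a₁, a₂) = (4, 1).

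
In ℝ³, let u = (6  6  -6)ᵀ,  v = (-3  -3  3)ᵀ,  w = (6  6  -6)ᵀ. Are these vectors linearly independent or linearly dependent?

Form the 3×3 matrix with these as columns; its determinant is 0.
A zero determinant means the columns are linearly dependent.
Indeed u + 2v = 0.

linearly dependent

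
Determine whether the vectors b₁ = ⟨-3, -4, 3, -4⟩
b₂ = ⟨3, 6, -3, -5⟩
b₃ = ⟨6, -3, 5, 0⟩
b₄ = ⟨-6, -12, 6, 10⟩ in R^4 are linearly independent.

linearly dependent

One vector is a scalar multiple of another, so the set is dependent.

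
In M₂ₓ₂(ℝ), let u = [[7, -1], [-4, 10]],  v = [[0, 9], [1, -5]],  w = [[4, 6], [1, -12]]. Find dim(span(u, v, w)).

Pass to coordinate vectors with respect to the basis {E₁₁, E₁₂, E₂₁, E₂₂}.
Row-reduce the 3×4 matrix with these as rows.
There are 3 pivot columns, so rank = 3.

dim = 3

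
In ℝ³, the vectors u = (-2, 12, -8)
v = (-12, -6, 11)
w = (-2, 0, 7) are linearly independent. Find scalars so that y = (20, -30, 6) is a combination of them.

y = -3u - v - w

Write y = a₁u + … + a₃w and equate components.
The system has the unique solution (a₁, a₂, a₃) = (-3, -1, -1).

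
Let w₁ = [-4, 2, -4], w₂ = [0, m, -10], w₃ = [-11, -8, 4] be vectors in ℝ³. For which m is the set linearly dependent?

Place the vectors as rows of a 3×3 matrix; dependence ⇔ determinant zero.
Cofactor expansion gives det = 540 - 60*m.
Setting this to zero gives m = 9.

m = 9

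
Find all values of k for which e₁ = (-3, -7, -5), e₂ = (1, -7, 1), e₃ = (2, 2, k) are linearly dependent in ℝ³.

The vectors are dependent exactly when the determinant of the matrix with rows e₁, e₂, e₃ vanishes.
Cofactor expansion gives det = 28*k - 88.
Solving 28*k - 88 = 0 yields k = 22/7.

k = 22/7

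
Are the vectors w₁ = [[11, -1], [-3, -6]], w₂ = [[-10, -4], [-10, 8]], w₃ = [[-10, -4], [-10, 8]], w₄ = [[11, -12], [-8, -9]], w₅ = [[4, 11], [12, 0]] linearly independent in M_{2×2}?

linearly dependent

Write each element as a coordinate vector in ℝ⁴ using {E₁₁, E₁₂, E₂₁, E₂₂}.
There are 5 vectors in a 4-dimensional space, so they cannot be linearly independent.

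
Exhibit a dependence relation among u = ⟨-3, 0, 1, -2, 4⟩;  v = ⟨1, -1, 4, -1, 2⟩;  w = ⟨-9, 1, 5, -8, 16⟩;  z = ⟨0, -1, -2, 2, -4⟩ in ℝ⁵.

Set up α₁u + … + α₄z = 0 and solve the homogeneous system.
One solution (up to scaling) is (3, 0, -1, -1).

3u - w - z = 0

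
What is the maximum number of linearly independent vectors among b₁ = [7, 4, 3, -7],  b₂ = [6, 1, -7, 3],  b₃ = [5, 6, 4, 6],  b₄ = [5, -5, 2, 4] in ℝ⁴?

Form the matrix with b₁, b₂, b₃, b₄ as columns and reduce.
There are 4 pivot columns, so rank = 4.

4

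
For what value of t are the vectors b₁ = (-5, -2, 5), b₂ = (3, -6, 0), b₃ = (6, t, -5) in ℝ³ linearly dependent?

t = 0

The vectors are dependent exactly when the determinant of the matrix with rows b₁, b₂, b₃ vanishes.
Cofactor expansion gives det = 15*t.
This vanishes exactly when t = 0.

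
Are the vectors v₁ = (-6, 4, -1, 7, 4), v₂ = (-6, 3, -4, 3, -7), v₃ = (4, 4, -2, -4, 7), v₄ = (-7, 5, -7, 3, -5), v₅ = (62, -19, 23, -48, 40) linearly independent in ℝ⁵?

Row-reduce the matrix whose columns are v₁, v₂, v₃, v₄, v₅.
The reduction yields 4 nonzero rows, so the rank is 4.
Since rank 4 < 5, the set is linearly dependent.
Indeed 3v₁ + 3v₂ - 3v₃ + 2v₄ + v₅ = 0.

linearly dependent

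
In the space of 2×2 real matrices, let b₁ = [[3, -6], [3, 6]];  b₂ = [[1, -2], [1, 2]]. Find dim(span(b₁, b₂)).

1

Use coordinates relative to {E₁₁, E₁₂, E₂₁, E₂₂}.
Put the 4×2 matrix [b₁|b₂] into echelon form.
The echelon form has 1 nonzero row, so the rank is 1.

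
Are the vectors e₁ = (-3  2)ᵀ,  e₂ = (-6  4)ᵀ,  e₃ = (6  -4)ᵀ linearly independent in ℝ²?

There are 3 vectors in a 2-dimensional space, so they cannot be linearly independent.

linearly dependent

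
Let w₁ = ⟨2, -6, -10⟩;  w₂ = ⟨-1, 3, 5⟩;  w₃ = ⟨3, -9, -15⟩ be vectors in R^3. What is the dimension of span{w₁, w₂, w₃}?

dim = 1

Apply Gaussian elimination to the matrix whose rows are w₁, w₂, w₃.
Exactly 1 pivot survives; hence the rank is 1.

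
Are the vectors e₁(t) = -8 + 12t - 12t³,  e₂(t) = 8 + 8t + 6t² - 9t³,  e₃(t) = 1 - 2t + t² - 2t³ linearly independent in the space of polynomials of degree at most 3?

linearly independent

Take coordinates with respect to the standard basis {1, t, …, t³}.
Place the vectors as rows of a 3×4 matrix and reduce to echelon form.
The reduction yields 3 nonzero rows, so the rank is 3.
Since rank = 3 (the number of vectors), the set is linearly independent.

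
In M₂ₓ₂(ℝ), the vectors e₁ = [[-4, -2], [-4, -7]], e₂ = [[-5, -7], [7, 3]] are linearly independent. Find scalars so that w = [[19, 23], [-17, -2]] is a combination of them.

Work in coordinates with respect to the standard basis {E₁₁, E₁₂, E₂₁, E₂₂}.
Set up the augmented matrix [e₁ | e₂ | w] and row-reduce.
Row-reducing the augmented matrix gives the unique coefficients (α₁, α₂) = (-1, -3).

w = -e₁ - 3e₂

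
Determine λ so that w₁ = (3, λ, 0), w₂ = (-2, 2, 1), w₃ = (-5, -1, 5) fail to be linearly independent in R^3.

λ = -33/5

Place the vectors as rows of a 3×3 matrix; dependence ⇔ determinant zero.
Expanding, det = 5*λ + 33.
Setting this to zero gives λ = -33/5.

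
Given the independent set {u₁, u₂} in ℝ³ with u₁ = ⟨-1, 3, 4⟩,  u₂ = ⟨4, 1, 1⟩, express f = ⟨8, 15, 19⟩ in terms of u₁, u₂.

Since u₁, u₂ are independent, the coefficients expressing f are uniquely determined by a linear system.
The system has the unique solution (c₁, c₂) = (4, 3).

f = 4u₁ + 3u₂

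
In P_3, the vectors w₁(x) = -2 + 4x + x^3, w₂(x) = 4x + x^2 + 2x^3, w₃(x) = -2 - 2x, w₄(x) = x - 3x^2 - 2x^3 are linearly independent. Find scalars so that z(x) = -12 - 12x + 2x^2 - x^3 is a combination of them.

Identify each element with its coordinate vector in ℝ⁴ via {1, x, …, x^3}.
Since w₁, w₂, w₃, w₄ are independent, the coefficients expressing z are uniquely determined by a linear system.
Row-reducing the augmented matrix gives the unique coefficients (c₁, …, c₄) = (3, -4, 3, -2).

z = 3w₁ - 4w₂ + 3w₃ - 2w₄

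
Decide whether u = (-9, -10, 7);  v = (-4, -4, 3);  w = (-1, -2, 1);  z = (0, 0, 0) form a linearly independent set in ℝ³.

There are 4 vectors in a 3-dimensional space, so they cannot be linearly independent.

linearly dependent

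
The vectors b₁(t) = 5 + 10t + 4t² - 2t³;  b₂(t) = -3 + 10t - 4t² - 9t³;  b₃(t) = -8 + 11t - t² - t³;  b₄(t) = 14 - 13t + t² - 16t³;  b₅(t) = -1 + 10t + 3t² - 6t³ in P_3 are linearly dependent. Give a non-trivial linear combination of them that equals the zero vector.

Write each element as a vector in ℝ⁴ using {1, t, …, t³}.
Row-reduce the matrix with b₁, b₂, b₃, b₄, b₅ as columns; the null space gives the coefficients.
A generator of the null space is (1, -1, 3, 1, -2).

b₁ - b₂ + 3b₃ + b₄ - 2b₅ = 0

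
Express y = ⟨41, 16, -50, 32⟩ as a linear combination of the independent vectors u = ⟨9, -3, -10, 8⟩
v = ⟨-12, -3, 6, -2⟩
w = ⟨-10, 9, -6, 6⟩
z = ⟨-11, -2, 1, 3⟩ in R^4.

Since u, v, w, z are independent, the coefficients expressing y are uniquely determined by a linear system.
Back-substitution yields (c₁, …, c₄) = (3, -1, 2, -2).

y = 3u - v + 2w - 2z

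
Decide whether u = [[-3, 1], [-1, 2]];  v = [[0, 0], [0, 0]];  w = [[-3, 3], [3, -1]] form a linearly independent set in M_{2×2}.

linearly dependent

Take coordinates with respect to the standard basis {E₁₁, E₁₂, E₂₁, E₂₂}.
One of the vectors is the zero vector, so the set is linearly dependent.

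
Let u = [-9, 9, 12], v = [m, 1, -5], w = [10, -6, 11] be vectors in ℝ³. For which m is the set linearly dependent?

Place the vectors as rows of a 3×3 matrix; dependence ⇔ determinant zero.
Expanding, det = -171*m - 399.
Solving -171*m - 399 = 0 yields m = -7/3.

m = -7/3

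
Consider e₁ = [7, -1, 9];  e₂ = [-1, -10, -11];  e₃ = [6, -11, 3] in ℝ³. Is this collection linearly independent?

linearly independent

The matrix [e₁|e₂|e₃] has determinant -355.
A nonzero determinant means the columns are linearly independent.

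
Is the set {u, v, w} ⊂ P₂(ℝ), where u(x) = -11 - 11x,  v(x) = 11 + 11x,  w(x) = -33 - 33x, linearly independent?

linearly dependent

Write each element as a coordinate vector in ℝ³ using {1, x, x^2}.
Row-reduce the matrix whose columns are u, v, w.
The reduction yields 1 nonzero row, so the rank is 1.
Since rank 1 < 3, the set is linearly dependent.
Indeed u + v = 0.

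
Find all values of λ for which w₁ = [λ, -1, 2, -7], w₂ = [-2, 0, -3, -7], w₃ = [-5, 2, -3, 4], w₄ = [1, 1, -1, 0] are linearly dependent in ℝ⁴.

Place the vectors as rows of a 4×4 matrix; dependence ⇔ determinant zero.
Expanding, det = 171 - 19*λ.
Setting this to zero gives λ = 9.

λ = 9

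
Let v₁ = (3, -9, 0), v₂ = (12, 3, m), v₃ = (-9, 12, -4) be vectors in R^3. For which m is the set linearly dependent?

m = 52/5

Dependence holds iff the 3×3 matrix [v₁ v₂ v₃] is singular.
Cofactor expansion gives det = 45*m - 468.
Setting this to zero gives m = 52/5.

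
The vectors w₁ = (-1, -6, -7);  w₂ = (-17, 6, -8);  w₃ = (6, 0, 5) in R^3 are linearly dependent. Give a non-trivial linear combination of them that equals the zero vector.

w₁ + w₂ + 3w₃ = 0

Set up α₁w₁ + … + α₃w₃ = 0 and solve the homogeneous system.
The free variable yields coefficients (1, 1, 3) (any nonzero multiple also works).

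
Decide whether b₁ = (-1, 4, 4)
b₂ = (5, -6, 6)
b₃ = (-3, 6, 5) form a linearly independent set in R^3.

linearly independent

Row-reduce the matrix whose columns are b₁, b₂, b₃.
The reduction yields 3 nonzero rows, so the rank is 3.
Since rank = 3 (the number of vectors), the set is linearly independent.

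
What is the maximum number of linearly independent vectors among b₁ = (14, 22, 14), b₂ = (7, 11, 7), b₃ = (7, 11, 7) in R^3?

1

Form the matrix with b₁, b₂, b₃ as columns and reduce.
Exactly 1 pivot survives; hence the rank is 1.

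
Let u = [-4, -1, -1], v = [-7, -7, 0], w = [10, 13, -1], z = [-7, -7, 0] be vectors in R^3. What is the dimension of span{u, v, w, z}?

2

Row-reduce the 4×3 matrix with these as rows.
Reduction leaves 2 leading entries, giving rank 2.
(With 4 elements in a 3-dimensional space the rank is at most 3.)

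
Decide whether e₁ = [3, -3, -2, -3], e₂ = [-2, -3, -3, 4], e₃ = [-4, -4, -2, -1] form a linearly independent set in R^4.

Row-reduce the matrix whose columns are e₁, e₂, e₃.
The reduction yields 3 nonzero rows, so the rank is 3.
Since rank = 3 (the number of vectors), the set is linearly independent.

linearly independent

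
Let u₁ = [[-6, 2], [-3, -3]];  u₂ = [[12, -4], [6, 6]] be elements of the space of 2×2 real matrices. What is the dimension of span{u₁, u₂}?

dim = 1

Use coordinates relative to {E₁₁, E₁₂, E₂₁, E₂₂}.
Row-reduce the 2×4 matrix with these as rows.
Reduction leaves 1 leading entry, giving rank 1.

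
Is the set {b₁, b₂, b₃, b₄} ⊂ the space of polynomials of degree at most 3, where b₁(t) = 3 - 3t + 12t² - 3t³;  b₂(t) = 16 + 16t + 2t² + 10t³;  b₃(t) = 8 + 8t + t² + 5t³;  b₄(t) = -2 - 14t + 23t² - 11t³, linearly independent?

linearly dependent

Take coordinates with respect to the standard basis {1, t, …, t³}.
One vector is a scalar multiple of another, so the set is dependent.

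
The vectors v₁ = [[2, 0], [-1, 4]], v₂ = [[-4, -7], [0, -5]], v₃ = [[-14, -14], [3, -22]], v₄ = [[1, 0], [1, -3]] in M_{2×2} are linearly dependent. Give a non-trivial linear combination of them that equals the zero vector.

Pass to coordinate vectors relative to the basis {E₁₁, E₁₂, E₂₁, E₂₂}.
Write the vectors as columns of a matrix and find a nonzero vector in its null space.
The free variable yields coefficients (3, -2, 1, 0) (any nonzero multiple also works).

3v₁ - 2v₂ + v₃ = 0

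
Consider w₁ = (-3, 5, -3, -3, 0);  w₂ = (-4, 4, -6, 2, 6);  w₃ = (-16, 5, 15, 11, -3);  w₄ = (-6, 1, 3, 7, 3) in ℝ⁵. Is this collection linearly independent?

linearly dependent

Row-reduce the matrix whose columns are w₁, w₂, w₃, w₄.
The reduction yields 3 nonzero rows, so the rank is 3.
Since rank 3 < 4, the set is linearly dependent.
Indeed 2w₁ - 2w₂ - w₃ + 3w₄ = 0.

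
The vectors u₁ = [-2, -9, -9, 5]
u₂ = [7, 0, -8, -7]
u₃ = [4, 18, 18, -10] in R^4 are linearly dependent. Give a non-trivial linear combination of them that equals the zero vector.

2u₁ + u₃ = 0

Solve the homogeneous system with u₁, u₂, u₃ as columns by row-reducing the coefficient matrix.
The free variable yields coefficients (2, 0, 1) (any nonzero multiple also works).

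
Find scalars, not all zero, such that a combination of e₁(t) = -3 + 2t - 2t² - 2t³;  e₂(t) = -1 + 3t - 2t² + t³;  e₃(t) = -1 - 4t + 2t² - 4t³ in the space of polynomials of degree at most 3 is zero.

e₁ - 2e₂ - e₃ = 0

Pass to coordinate vectors relative to the basis {1, t, …, t³}.
Row-reduce the matrix with e₁, e₂, e₃ as columns; the null space gives the coefficients.
A generator of the null space is (1, -2, -1).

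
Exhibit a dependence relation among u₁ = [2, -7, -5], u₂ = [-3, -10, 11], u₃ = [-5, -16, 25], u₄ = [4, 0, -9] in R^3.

2u₁ - 3u₂ + u₃ - 2u₄ = 0

Write the vectors as columns of a matrix and find a nonzero vector in its null space.
One solution (up to scaling) is (2, -3, 1, -2).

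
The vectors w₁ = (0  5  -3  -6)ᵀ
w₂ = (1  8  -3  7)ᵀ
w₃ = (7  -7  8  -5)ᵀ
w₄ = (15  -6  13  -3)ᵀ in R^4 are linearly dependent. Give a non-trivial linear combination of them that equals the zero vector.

Write the vectors as columns of a matrix and find a nonzero vector in its null space.
One solution (up to scaling) is (0, 1, 2, -1).

w₂ + 2w₃ - w₄ = 0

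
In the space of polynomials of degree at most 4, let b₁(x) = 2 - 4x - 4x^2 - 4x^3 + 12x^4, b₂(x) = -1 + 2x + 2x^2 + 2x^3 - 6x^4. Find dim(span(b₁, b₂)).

dim = 1

Pass to coordinate vectors with respect to the basis {1, x, …, x^4}.
Form the matrix with b₁, b₂ as columns and reduce.
Reduction leaves 1 leading entry, giving rank 1.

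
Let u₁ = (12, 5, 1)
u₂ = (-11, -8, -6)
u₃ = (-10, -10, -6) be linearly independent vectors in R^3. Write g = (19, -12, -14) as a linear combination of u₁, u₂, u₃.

g = 4u₁ - u₂ + 4u₃

Write g = α₁u₁ + … + α₃u₃ and equate components.
Row-reducing the augmented matrix gives the unique coefficients (α₁, α₂, α₃) = (4, -1, 4).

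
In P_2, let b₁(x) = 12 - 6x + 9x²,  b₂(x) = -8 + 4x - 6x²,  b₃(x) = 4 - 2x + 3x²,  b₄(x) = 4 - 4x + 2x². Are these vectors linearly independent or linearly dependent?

Take coordinates with respect to the standard basis {1, x, x²}.
There are 4 vectors in a 3-dimensional space, so they cannot be linearly independent.

linearly dependent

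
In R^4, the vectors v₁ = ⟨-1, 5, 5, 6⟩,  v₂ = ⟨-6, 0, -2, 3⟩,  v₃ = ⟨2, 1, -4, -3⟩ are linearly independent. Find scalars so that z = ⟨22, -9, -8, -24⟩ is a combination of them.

Since v₁, v₂, v₃ are independent, the coefficients expressing z are uniquely determined by a linear system.
Row-reducing the augmented matrix gives the unique coefficients (α₁, α₂, α₃) = (-2, -3, 1).

z = -2v₁ - 3v₂ + v₃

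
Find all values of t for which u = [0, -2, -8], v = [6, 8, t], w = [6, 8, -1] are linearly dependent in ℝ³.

Dependence holds iff the 3×3 matrix [u v w] is singular.
The determinant works out to -12*t - 12.
Solving -12*t - 12 = 0 yields t = -1.

t = -1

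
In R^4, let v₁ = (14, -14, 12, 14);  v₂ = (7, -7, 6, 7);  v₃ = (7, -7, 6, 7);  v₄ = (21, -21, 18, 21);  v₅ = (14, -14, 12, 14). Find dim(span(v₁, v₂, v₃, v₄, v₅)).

Apply Gaussian elimination to the matrix whose rows are v₁, v₂, v₃, v₄, v₅.
Exactly 1 pivot survives; hence the rank is 1.
(With 5 elements in a 4-dimensional space the rank is at most 4.)

1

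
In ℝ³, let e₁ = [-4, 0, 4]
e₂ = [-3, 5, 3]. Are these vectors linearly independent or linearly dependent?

Row-reduce the matrix whose columns are e₁, e₂.
The reduction yields 2 nonzero rows, so the rank is 2.
Since rank = 2 (the number of vectors), the set is linearly independent.

linearly independent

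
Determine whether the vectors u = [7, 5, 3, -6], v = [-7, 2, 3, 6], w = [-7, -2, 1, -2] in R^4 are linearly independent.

Row-reduce the matrix whose columns are u, v, w.
The reduction yields 3 nonzero rows, so the rank is 3.
Since rank = 3 (the number of vectors), the set is linearly independent.

linearly independent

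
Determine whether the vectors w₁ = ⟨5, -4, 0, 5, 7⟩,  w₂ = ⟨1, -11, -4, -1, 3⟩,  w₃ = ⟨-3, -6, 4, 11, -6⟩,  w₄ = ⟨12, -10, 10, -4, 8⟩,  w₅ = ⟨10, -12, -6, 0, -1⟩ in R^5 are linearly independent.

linearly independent

Row-reduce the matrix whose columns are w₁, w₂, w₃, w₄, w₅.
The reduction yields 5 nonzero rows, so the rank is 5.
Since rank = 5 (the number of vectors), the set is linearly independent.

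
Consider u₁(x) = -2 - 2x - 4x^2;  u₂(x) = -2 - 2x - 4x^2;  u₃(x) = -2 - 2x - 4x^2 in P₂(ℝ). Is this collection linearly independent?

Write each element as a coordinate vector in ℝ³ using {1, x, x^2}.
Two of the vectors are equal, giving an immediate dependence.

linearly dependent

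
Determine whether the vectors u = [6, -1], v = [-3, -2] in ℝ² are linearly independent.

Place the vectors as rows of a 2×2 matrix and reduce to echelon form.
The reduction yields 2 nonzero rows, so the rank is 2.
Since rank = 2 (the number of vectors), the set is linearly independent.

linearly independent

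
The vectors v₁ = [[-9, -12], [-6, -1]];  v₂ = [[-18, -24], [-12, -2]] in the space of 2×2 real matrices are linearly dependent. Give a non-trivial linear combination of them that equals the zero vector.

2v₁ - v₂ = 0

Pass to coordinate vectors relative to the basis {E₁₁, E₁₂, E₂₁, E₂₂}.
Row-reduce the matrix with v₁, v₂ as columns; the null space gives the coefficients.
A generator of the null space is (2, -1).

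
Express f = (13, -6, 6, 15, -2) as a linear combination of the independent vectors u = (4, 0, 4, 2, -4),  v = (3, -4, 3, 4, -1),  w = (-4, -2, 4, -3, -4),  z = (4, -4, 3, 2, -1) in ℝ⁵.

f = u + 3v - w - z

Write f = a₁u + … + a₄z and equate components.
Back-substitution yields (a₁, …, a₄) = (1, 3, -1, -1).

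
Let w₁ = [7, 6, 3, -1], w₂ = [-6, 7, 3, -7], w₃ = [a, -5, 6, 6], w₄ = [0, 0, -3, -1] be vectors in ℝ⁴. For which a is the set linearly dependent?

a = 0

Place the vectors as rows of a 4×4 matrix; dependence ⇔ determinant zero.
Cofactor expansion gives det = -102*a.
Solving -102*a = 0 yields a = 0.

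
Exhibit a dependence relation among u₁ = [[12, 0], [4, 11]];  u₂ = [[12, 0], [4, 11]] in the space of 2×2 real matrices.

Take coordinates with respect to {E₁₁, E₁₂, E₂₁, E₂₂}.
Solve the homogeneous system with u₁, u₂ as columns by row-reducing the coefficient matrix.
The free variable yields coefficients (1, -1) (any nonzero multiple also works).

u₁ - u₂ = 0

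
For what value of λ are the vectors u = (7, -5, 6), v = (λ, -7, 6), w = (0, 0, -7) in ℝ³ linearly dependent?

λ = 49/5

Dependence holds iff the 3×3 matrix [u v w] is singular.
Expanding, det = 343 - 35*λ.
This vanishes exactly when λ = 49/5.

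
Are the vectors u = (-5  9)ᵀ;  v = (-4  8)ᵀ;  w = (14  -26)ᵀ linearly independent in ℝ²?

There are 3 vectors in a 2-dimensional space, so they cannot be linearly independent.

linearly dependent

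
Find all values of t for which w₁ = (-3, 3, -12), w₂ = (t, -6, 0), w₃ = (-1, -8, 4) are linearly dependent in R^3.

The set is linearly dependent precisely when det[w₁; w₂; w₃] = 0.
Cofactor expansion gives det = 84*t + 144.
Setting this to zero gives t = -12/7.

t = -12/7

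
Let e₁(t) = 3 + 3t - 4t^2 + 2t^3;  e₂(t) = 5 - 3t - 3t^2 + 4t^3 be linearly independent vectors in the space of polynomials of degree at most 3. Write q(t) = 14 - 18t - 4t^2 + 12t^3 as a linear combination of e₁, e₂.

Work in coordinates with respect to the standard basis {1, t, …, t^3}.
Solve the system with e₁, e₂ as columns and q as the right-hand side.
Row-reducing the augmented matrix gives the unique coefficients (a₁, a₂) = (-2, 4).

q = -2e₁ + 4e₂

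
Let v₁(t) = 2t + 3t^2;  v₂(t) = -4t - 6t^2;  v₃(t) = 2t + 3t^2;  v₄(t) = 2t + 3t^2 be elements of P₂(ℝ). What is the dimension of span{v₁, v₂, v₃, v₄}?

Use coordinates relative to {1, t, t^2}.
Row-reduce the 4×3 matrix with these as rows.
There is 1 pivot column, so rank = 1.
(With 4 elements in a 3-dimensional space the rank is at most 3.)

dim = 1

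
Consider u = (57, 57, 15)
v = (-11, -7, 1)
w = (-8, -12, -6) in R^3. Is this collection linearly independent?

linearly dependent

Row-reduce the matrix whose columns are u, v, w.
The reduction yields 2 nonzero rows, so the rank is 2.
Since rank 2 < 3, the set is linearly dependent.
Indeed u + 3v + 3w = 0.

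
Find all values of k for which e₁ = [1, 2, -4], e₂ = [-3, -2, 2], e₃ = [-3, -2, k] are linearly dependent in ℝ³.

The vectors are dependent exactly when the determinant of the matrix with rows e₁, e₂, e₃ vanishes.
Expanding, det = 4*k - 8.
This vanishes exactly when k = 2.

k = 2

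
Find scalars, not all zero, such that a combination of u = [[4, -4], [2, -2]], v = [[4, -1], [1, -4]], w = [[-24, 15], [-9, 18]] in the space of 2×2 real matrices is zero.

Take coordinates with respect to {E₁₁, E₁₂, E₂₁, E₂₂}.
Solve the homogeneous system with u, v, w as columns by row-reducing the coefficient matrix.
A generator of the null space is (3, 3, 1).

3u + 3v + w = 0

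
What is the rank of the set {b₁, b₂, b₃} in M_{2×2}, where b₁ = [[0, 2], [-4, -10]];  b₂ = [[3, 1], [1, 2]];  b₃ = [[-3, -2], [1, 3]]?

Represent each element by its coordinate vector in ℝ⁴.
Row-reduce the 3×4 matrix with these as rows.
Reduction leaves 2 leading entries, giving rank 2.

rank 2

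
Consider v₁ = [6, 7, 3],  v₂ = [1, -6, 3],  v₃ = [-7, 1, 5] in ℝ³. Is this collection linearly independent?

linearly independent

Form the 3×3 matrix with these as columns; its determinant is -503.
A nonzero determinant means the columns are linearly independent.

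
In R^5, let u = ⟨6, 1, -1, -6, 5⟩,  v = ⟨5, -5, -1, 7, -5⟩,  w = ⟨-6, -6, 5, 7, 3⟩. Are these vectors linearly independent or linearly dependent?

Row-reduce the matrix whose columns are u, v, w.
The reduction yields 3 nonzero rows, so the rank is 3.
Since rank = 3 (the number of vectors), the set is linearly independent.

linearly independent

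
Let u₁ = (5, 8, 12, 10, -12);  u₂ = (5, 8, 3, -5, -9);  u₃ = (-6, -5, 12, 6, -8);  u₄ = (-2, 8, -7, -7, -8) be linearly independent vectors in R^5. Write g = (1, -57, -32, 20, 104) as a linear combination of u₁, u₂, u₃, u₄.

g = -u₁ - 4u₂ - 3u₃ - 4u₄

Since u₁, u₂, u₃, u₄ are independent, the coefficients expressing g are uniquely determined by a linear system.
Back-substitution yields (c₁, …, c₄) = (-1, -4, -3, -4).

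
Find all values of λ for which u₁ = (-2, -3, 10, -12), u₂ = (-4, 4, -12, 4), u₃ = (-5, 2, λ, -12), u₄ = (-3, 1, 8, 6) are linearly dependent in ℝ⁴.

λ = -16

Place the vectors as rows of a 4×4 matrix; dependence ⇔ determinant zero.
Cofactor expansion gives det = -172*λ - 2752.
This vanishes exactly when λ = -16.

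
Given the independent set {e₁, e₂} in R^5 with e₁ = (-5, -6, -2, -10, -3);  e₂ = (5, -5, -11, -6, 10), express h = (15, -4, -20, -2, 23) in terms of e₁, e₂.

h = -e₁ + 2e₂

Since e₁, e₂ are independent, the coefficients expressing h are uniquely determined by a linear system.
Back-substitution yields (α₁, α₂) = (-1, 2).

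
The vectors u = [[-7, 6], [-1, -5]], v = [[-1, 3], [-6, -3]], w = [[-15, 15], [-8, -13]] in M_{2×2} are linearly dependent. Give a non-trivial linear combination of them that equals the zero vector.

2u + v - w = 0

Take coordinates with respect to {E₁₁, E₁₂, E₂₁, E₂₂}.
Solve the homogeneous system with u, v, w as columns by row-reducing the coefficient matrix.
A generator of the null space is (2, 1, -1).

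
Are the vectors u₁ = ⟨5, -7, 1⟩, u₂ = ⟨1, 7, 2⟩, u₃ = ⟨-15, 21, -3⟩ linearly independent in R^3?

linearly dependent

The matrix [u₁|u₂|u₃] has determinant 0.
A zero determinant means the columns are linearly dependent.
Indeed 3u₁ + u₃ = 0.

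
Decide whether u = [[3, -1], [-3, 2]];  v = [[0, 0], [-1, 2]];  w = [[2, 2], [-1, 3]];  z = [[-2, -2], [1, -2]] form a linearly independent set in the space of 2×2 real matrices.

linearly independent

Take coordinates with respect to the standard basis {E₁₁, E₁₂, E₂₁, E₂₂}.
The matrix [u|v|w|z] has determinant 8.
A nonzero determinant means the columns are linearly independent.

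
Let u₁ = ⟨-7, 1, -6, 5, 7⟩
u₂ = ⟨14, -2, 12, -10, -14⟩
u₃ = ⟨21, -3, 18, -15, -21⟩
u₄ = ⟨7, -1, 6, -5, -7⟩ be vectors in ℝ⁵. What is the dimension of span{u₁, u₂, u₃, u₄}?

dim = 1

Form the matrix with u₁, u₂, u₃, u₄ as columns and reduce.
There is 1 pivot column, so rank = 1.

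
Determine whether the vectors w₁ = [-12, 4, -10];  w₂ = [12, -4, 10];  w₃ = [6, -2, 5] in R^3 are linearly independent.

One vector is a scalar multiple of another, so the set is dependent.

linearly dependent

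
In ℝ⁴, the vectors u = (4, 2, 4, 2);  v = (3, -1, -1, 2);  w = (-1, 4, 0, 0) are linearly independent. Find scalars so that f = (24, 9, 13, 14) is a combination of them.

f = 4u + 3v + w

Write f = a₁u + … + a₃w and equate components.
Back-substitution yields (a₁, a₂, a₃) = (4, 3, 1).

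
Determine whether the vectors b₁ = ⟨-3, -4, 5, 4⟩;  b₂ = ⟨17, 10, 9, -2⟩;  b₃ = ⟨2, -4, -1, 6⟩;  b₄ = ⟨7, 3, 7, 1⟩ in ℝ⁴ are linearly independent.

linearly dependent

Form the 4×4 matrix with these as columns; its determinant is 0.
A zero determinant means the columns are linearly dependent.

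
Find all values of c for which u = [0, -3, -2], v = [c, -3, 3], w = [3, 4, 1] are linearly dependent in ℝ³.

The vectors are dependent exactly when the determinant of the matrix with rows u, v, w vanishes.
Expanding, det = -5*c - 45.
This vanishes exactly when c = -9.

c = -9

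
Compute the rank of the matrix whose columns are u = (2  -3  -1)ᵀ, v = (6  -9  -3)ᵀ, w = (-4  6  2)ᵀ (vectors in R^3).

Form the matrix with u, v, w as columns and reduce.
Exactly 1 pivot survives; hence the rank is 1.

1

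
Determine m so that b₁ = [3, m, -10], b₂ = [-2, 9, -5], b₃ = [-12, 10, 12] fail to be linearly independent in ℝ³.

The vectors are dependent exactly when the determinant of the matrix with rows b₁, b₂, b₃ vanishes.
Expanding, det = 84*m - 406.
Solving 84*m - 406 = 0 yields m = 29/6.

m = 29/6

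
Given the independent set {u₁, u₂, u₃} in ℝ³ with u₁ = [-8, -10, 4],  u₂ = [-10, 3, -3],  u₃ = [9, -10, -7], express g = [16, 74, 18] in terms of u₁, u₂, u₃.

Solve the system with u₁, u₂, u₃ as columns and g as the right-hand side.
Back-substitution yields (c₁, c₂, c₃) = (-4, -2, -4).

g = -4u₁ - 2u₂ - 4u₃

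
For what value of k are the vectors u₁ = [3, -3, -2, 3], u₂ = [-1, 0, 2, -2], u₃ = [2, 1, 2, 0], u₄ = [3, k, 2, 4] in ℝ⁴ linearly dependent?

The set is linearly dependent precisely when det[u₁; u₂; u₃; u₄] = 0.
Expanding, det = 2*k - 76.
This vanishes exactly when k = 38.

k = 38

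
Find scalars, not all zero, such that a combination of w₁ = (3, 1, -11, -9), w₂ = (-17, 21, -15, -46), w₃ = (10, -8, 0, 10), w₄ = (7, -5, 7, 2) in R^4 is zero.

2w₁ - w₂ - 3w₃ + w₄ = 0

Write the vectors as columns of a matrix and find a nonzero vector in its null space.
A generator of the null space is (2, -1, -3, 1).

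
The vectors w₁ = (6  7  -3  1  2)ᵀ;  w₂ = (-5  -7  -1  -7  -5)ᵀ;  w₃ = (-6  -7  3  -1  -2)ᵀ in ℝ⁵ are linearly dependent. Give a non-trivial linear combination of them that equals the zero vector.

Set up α₁w₁ + … + α₃w₃ = 0 and solve the homogeneous system.
One solution (up to scaling) is (1, 0, 1).

w₁ + w₃ = 0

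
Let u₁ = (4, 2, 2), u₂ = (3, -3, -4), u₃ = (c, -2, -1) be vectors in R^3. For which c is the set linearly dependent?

The vectors are dependent exactly when the determinant of the matrix with rows u₁, u₂, u₃ vanishes.
Cofactor expansion gives det = -2*c - 26.
Solving -2*c - 26 = 0 yields c = -13.

c = -13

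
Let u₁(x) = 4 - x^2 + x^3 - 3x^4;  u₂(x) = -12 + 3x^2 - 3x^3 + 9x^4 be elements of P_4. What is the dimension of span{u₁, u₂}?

Pass to coordinate vectors with respect to the basis {1, x, …, x^4}.
Row-reduce the 2×5 matrix with these as rows.
The echelon form has 1 nonzero row, so the rank is 1.

dim = 1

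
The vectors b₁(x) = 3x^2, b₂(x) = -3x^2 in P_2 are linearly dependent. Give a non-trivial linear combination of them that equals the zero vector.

Take coordinates with respect to {1, x, x^2}.
Solve the homogeneous system with b₁, b₂ as columns by row-reducing the coefficient matrix.
One solution (up to scaling) is (1, 1).

b₁ + b₂ = 0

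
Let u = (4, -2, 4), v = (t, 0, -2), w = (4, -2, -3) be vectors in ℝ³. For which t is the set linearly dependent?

t = 0

Place the vectors as rows of a 3×3 matrix; dependence ⇔ determinant zero.
Expanding, det = -14*t.
Setting this to zero gives t = 0.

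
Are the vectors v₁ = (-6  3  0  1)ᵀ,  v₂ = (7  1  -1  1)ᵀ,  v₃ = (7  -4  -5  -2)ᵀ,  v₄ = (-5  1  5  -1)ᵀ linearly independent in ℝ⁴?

Place the vectors as rows of a 4×4 matrix and reduce to echelon form.
The reduction yields 4 nonzero rows, so the rank is 4.
Since rank = 4 (the number of vectors), the set is linearly independent.

linearly independent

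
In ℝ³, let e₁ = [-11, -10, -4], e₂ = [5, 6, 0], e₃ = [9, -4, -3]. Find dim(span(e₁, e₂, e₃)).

dim = 3

Form the matrix with e₁, e₂, e₃ as columns and reduce.
Exactly 3 pivots survive; hence the rank is 3.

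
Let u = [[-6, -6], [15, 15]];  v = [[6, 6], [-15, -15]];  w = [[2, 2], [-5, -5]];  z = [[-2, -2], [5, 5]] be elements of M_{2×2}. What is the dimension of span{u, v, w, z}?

Represent each element by its coordinate vector in ℝ⁴.
Form the matrix with u, v, w, z as columns and reduce.
The echelon form has 1 nonzero row, so the rank is 1.

1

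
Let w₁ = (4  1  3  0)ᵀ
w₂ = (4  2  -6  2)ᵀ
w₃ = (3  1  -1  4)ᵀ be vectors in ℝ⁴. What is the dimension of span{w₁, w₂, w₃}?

Form the matrix with w₁, w₂, w₃ as columns and reduce.
The echelon form has 3 nonzero rows, so the rank is 3.

3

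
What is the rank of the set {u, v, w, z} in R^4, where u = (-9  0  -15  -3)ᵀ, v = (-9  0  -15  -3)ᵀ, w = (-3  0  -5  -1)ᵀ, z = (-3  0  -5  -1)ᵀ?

rank 1

Apply Gaussian elimination to the matrix whose rows are u, v, w, z.
The echelon form has 1 nonzero row, so the rank is 1.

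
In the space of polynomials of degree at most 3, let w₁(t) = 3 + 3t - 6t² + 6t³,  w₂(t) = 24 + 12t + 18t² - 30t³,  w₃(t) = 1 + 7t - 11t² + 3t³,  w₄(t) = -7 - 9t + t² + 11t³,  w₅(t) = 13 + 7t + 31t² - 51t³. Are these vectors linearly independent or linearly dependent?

linearly dependent

Write each element as a coordinate vector in ℝ⁴ using {1, t, …, t³}.
There are 5 vectors in a 4-dimensional space, so they cannot be linearly independent.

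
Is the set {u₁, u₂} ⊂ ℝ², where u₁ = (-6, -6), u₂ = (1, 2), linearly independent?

linearly independent

Form the 2×2 matrix with these as columns; its determinant is -6.
A nonzero determinant means the columns are linearly independent.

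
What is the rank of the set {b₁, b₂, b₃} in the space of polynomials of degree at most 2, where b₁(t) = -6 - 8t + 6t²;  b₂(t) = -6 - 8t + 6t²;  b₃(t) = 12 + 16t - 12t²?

1

Pass to coordinate vectors with respect to the basis {1, t, t²}.
Row-reduce the 3×3 matrix with these as rows.
Reduction leaves 1 leading entry, giving rank 1.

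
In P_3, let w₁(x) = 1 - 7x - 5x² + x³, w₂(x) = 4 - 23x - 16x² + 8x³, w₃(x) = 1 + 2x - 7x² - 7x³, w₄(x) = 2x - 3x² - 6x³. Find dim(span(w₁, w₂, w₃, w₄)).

Use coordinates relative to {1, x, …, x³}.
Apply Gaussian elimination to the matrix whose rows are w₁, w₂, w₃, w₄.
The echelon form has 3 nonzero rows, so the rank is 3.

dim = 3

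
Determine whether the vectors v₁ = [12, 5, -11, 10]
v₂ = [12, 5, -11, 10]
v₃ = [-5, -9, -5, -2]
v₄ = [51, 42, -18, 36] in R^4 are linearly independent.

Two of the vectors are equal, giving an immediate dependence.

linearly dependent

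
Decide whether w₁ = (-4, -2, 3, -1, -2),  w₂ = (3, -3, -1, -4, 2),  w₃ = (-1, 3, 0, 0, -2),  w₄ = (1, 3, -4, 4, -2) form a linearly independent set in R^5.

linearly independent

Row-reduce the matrix whose columns are w₁, w₂, w₃, w₄.
The reduction yields 4 nonzero rows, so the rank is 4.
Since rank = 4 (the number of vectors), the set is linearly independent.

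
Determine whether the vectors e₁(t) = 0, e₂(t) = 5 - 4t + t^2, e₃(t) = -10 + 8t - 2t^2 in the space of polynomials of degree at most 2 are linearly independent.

Write each element as a coordinate vector in ℝ³ using {1, t, t^2}.
One of the vectors is the zero vector, so the set is linearly dependent.

linearly dependent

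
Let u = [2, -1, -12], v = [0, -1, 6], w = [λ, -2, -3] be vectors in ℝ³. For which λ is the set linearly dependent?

λ = 5/3

Dependence holds iff the 3×3 matrix [u v w] is singular.
The determinant works out to 30 - 18*λ.
Solving 30 - 18*λ = 0 yields λ = 5/3.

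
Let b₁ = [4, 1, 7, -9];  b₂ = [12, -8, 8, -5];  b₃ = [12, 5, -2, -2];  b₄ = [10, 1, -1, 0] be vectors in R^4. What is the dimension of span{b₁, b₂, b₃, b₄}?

Form the matrix with b₁, b₂, b₃, b₄ as columns and reduce.
Exactly 4 pivots survive; hence the rank is 4.

dim = 4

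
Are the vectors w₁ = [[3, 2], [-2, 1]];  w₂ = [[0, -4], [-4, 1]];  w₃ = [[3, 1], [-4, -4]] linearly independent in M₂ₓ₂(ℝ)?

linearly independent

Take coordinates with respect to the standard basis {E₁₁, E₁₂, E₂₁, E₂₂}.
Row-reduce the matrix whose columns are w₁, w₂, w₃.
The reduction yields 3 nonzero rows, so the rank is 3.
Since rank = 3 (the number of vectors), the set is linearly independent.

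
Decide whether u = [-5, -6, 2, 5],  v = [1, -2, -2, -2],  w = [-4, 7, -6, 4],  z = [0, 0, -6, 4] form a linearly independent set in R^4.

linearly independent

Form the 4×4 matrix with these as columns; its determinant is -1218.
A nonzero determinant means the columns are linearly independent.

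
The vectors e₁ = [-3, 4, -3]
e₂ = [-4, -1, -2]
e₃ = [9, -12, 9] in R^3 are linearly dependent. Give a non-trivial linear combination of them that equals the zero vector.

Set up α₁e₁ + … + α₃e₃ = 0 and solve the homogeneous system.
A generator of the null space is (3, 0, 1).

3e₁ + e₃ = 0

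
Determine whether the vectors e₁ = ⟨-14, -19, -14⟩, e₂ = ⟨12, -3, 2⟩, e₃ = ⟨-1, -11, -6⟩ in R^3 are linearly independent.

The matrix [e₁|e₂|e₃] has determinant 0.
A zero determinant means the columns are linearly dependent.

linearly dependent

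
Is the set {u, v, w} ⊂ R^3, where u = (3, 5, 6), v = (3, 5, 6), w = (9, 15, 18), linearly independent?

The matrix [u|v|w] has determinant 0.
A zero determinant means the columns are linearly dependent.

linearly dependent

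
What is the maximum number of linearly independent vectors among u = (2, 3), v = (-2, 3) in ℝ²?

Apply Gaussian elimination to the matrix whose rows are u, v.
Exactly 2 pivots survive; hence the rank is 2.

2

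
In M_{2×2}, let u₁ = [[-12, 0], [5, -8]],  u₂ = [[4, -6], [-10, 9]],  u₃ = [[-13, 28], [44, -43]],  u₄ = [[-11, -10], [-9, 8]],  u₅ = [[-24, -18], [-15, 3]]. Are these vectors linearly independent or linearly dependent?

linearly dependent

Take coordinates with respect to the standard basis {E₁₁, E₁₂, E₂₁, E₂₂}.
There are 5 vectors in a 4-dimensional space, so they cannot be linearly independent.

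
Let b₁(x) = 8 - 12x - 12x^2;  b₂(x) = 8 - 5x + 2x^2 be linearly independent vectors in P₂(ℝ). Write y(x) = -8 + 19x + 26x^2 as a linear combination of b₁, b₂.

Work in coordinates with respect to the standard basis {1, x, x^2}.
Since b₁, b₂ are independent, the coefficients expressing y are uniquely determined by a linear system.
Back-substitution yields (α₁, α₂) = (-2, 1).

y = -2b₁ + b₂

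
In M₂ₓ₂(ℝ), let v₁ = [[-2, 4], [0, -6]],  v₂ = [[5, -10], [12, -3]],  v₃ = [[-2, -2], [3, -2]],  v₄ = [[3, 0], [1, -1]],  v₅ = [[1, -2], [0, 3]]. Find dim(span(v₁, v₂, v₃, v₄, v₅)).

3

Use coordinates relative to {E₁₁, E₁₂, E₂₁, E₂₂}.
Form the matrix with v₁, v₂, v₃, v₄, v₅ as columns and reduce.
There are 3 pivot columns, so rank = 3.
(With 5 elements in a 4-dimensional space the rank is at most 4.)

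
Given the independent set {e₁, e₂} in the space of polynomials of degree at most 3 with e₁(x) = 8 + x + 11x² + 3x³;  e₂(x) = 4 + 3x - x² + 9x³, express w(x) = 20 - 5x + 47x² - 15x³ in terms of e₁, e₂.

w = 4e₁ - 3e₂

Take coordinate vectors relative to {1, x, …, x³}.
Set up the augmented matrix [e₁ | e₂ | w] and row-reduce.
The system has the unique solution (a₁, a₂) = (4, -3).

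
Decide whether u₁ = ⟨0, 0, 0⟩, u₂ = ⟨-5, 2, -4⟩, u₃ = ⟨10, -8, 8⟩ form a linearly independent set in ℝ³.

One of the vectors is the zero vector, so the set is linearly dependent.

linearly dependent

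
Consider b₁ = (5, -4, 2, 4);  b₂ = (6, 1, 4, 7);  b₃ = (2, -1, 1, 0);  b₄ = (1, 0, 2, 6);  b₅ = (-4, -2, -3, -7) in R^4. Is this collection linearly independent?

linearly dependent

There are 5 vectors in a 4-dimensional space, so they cannot be linearly independent.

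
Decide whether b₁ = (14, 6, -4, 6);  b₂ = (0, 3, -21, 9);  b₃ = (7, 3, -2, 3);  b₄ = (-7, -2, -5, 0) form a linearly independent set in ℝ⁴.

linearly dependent

One vector is a scalar multiple of another, so the set is dependent.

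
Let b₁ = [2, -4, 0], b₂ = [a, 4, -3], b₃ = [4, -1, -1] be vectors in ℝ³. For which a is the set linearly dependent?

a = 17/2

The set is linearly dependent precisely when det[b₁; b₂; b₃] = 0.
Expanding, det = 34 - 4*a.
Setting this to zero gives a = 17/2.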